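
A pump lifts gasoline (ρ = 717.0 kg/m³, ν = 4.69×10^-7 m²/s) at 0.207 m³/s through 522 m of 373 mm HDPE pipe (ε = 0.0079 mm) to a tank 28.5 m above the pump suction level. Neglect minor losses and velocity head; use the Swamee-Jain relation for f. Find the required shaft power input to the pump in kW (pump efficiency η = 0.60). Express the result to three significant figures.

P_shaft ≈ 76.3 kW

V = 4Q/(πD²) = 1.894 m/s; Re = 1.51×10^6; ε/D = 2.12×10^-5; f = 0.01148
h_f = f(L/D)V²/2g = 2.938 m
Total head H = z + h_f = 28.5 + 2.938 = 31.44 m
P_hyd = ρgQH = 717.0·9.81·0.207·31.44 = 45.77 kW
P_shaft = P_hyd/η = 45.77/0.60 = 76.29 kW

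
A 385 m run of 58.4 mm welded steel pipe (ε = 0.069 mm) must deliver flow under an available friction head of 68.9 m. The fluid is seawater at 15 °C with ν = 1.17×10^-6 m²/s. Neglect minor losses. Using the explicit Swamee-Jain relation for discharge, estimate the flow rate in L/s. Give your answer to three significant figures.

Swamee-Jain (Type II): Q = -0.965·√(gD⁵h_f/L)·ln[ε/(3.7D) + √(3.17ν²L/(gD³h_f))]
√(gD⁵h_f/L) = √(9.81·0.0584⁵·68.9/385) = 0.001092
ε/(3.7D) = 3.19×10^-4; √(3.17ν²L/(gD³h_f)) = 1.11×10^-4
Q = -0.965·0.001092·ln(4.307×10^-4) = 0.008167 m³/s
Check: V = 3.05 m/s, Re = 1.52×10^5, f = 0.02224, h_f = 69.5 m ≈ 68.9 m ✓

Q ≈ 8.17 L/s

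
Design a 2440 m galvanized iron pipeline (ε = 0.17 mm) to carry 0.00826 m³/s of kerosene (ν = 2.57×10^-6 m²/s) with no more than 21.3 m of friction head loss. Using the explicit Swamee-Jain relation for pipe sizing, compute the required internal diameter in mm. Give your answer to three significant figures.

Swamee-Jain (Type III): D = 0.66·[ε^1.25·(LQ²/(gh_f))^4.75 + ν·Q^9.4·(L/(gh_f))^5.2]^0.04
LQ²/(gh_f) = 7.967×10^-4; L/(gh_f) = 11.68
Term 1 = ε^1.25·(…)^4.75 = 3.71×10^-20; Term 2 = ν·Q^9.4·(…)^5.2 = 2.40×10^-20
D = 0.66·(3.71×10^-20 + 2.40×10^-20)^0.04 = 0.1125 m = 112 mm
Check: V = 0.832 m/s, Re = 3.64×10^4, f = 0.02660, h_f = 20.3 m ≈ 21.3 m ✓

D ≈ 112 mm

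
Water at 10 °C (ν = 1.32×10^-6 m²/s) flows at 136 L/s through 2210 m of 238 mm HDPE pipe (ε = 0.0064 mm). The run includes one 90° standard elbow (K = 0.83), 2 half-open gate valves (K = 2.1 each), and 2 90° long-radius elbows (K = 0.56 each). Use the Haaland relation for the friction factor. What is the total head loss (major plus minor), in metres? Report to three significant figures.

V = 4Q/(πD²) = 3.057 m/s; V²/2g = 0.4763 m
Re = 5.51×10^5, ε/D = 2.69×10^-5 → f = 0.01318 (Haaland)
Major: h_f = f(L/D)·V²/2g = 0.01318·9286·0.4763 = 58.30 m
Minor: ΣK = 6.15; h_m = ΣK·V²/2g = 2.929 m
Total H_L = 58.30 + 2.929 = 61.23 m

H_L ≈ 61.2 m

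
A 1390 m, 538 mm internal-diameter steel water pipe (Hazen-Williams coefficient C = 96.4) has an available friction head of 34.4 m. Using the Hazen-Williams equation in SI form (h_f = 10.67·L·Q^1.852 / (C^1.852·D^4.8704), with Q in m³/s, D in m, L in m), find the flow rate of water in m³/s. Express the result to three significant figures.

Rearranging: Q = [h_f·C^1.852·D^4.8704 / (10.67·L)]^(1/1.852)
Q = [34.4·96.4^1.852·0.538^4.8704 / (10.67·1390)]^0.540 = 0.7137 m³/s

Q ≈ 0.714 m³/s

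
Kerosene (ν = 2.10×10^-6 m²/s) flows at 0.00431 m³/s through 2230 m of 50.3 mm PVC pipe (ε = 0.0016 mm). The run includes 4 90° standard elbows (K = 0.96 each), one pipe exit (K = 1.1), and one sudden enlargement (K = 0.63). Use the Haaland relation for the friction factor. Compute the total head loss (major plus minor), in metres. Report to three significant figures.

H_L ≈ 221 m

V = 4Q/(πD²) = 2.169 m/s; V²/2g = 0.2398 m
Re = 5.20×10^4, ε/D = 3.18×10^-5 → f = 0.02062 (Haaland)
Major: h_f = f(L/D)·V²/2g = 0.02062·44334·0.2398 = 219.2 m
Minor: ΣK = 5.57; h_m = ΣK·V²/2g = 1.336 m
Total H_L = 219.2 + 1.336 = 220.5 m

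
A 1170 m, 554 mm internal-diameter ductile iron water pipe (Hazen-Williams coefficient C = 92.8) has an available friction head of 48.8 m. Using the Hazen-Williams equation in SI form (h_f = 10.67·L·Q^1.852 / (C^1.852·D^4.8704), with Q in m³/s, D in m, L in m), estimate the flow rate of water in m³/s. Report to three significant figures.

Q ≈ 0.984 m³/s

Rearranging: Q = [h_f·C^1.852·D^4.8704 / (10.67·L)]^(1/1.852)
Q = [48.8·92.8^1.852·0.554^4.8704 / (10.67·1170)]^0.540 = 0.9837 m³/s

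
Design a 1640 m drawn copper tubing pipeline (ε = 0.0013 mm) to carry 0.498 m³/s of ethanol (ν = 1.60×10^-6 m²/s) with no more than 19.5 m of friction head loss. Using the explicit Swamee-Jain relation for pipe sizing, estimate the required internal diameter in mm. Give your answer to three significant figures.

D ≈ 466 mm

Swamee-Jain (Type III): D = 0.66·[ε^1.25·(LQ²/(gh_f))^4.75 + ν·Q^9.4·(L/(gh_f))^5.2]^0.04
LQ²/(gh_f) = 2.126; L/(gh_f) = 8.573
Term 1 = ε^1.25·(…)^4.75 = 1.58×10^-6; Term 2 = ν·Q^9.4·(…)^5.2 = 1.62×10^-4
D = 0.66·(1.58×10^-6 + 1.62×10^-4)^0.04 = 0.4657 m = 466 mm
Check: V = 2.92 m/s, Re = 8.51×10^5, f = 0.01199, h_f = 18.4 m ≈ 19.5 m ✓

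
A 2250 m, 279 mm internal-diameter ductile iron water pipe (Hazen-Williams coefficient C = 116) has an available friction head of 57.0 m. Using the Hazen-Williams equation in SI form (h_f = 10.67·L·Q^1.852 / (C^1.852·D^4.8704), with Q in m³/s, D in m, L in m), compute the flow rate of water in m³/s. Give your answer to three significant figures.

Rearranging: Q = [h_f·C^1.852·D^4.8704 / (10.67·L)]^(1/1.852)
Q = [57.0·116^1.852·0.279^4.8704 / (10.67·2250)]^0.540 = 0.1547 m³/s

Q ≈ 0.155 m³/s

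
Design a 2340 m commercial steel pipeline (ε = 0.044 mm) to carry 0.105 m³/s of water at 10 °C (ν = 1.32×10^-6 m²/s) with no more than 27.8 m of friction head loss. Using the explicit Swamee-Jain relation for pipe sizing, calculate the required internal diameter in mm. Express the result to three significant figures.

Swamee-Jain (Type III): D = 0.66·[ε^1.25·(LQ²/(gh_f))^4.75 + ν·Q^9.4·(L/(gh_f))^5.2]^0.04
LQ²/(gh_f) = 0.09460; L/(gh_f) = 8.580
Term 1 = ε^1.25·(…)^4.75 = 4.89×10^-11; Term 2 = ν·Q^9.4·(…)^5.2 = 5.94×10^-11
D = 0.66·(4.89×10^-11 + 5.94×10^-11)^0.04 = 0.2636 m = 264 mm
Check: V = 1.92 m/s, Re = 3.84×10^5, f = 0.01560, h_f = 26.1 m ≈ 27.8 m ✓

D ≈ 264 mm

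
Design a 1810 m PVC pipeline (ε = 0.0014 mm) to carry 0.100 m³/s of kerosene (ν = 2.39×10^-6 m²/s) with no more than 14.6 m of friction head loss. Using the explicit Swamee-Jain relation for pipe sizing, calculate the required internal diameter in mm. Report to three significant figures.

Swamee-Jain (Type III): D = 0.66·[ε^1.25·(LQ²/(gh_f))^4.75 + ν·Q^9.4·(L/(gh_f))^5.2]^0.04
LQ²/(gh_f) = 0.1264; L/(gh_f) = 12.64
Term 1 = ε^1.25·(…)^4.75 = 2.60×10^-12; Term 2 = ν·Q^9.4·(…)^5.2 = 5.09×10^-10
D = 0.66·(2.60×10^-12 + 5.09×10^-10)^0.04 = 0.2805 m = 280 mm
Check: V = 1.62 m/s, Re = 1.90×10^5, f = 0.01573, h_f = 13.6 m ≈ 14.6 m ✓

D ≈ 280 mm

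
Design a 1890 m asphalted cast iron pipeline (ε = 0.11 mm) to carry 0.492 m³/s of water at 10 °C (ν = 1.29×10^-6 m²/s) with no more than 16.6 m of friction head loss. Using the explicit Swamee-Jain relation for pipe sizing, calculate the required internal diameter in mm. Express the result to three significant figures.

D ≈ 516 mm

Swamee-Jain (Type III): D = 0.66·[ε^1.25·(LQ²/(gh_f))^4.75 + ν·Q^9.4·(L/(gh_f))^5.2]^0.04
LQ²/(gh_f) = 2.809; L/(gh_f) = 11.61
Term 1 = ε^1.25·(…)^4.75 = 0.00152; Term 2 = ν·Q^9.4·(…)^5.2 = 5.64×10^-4
D = 0.66·(0.00152 + 5.64×10^-4)^0.04 = 0.5156 m = 516 mm
Check: V = 2.36 m/s, Re = 9.42×10^5, f = 0.01496, h_f = 15.5 m ≈ 16.6 m ✓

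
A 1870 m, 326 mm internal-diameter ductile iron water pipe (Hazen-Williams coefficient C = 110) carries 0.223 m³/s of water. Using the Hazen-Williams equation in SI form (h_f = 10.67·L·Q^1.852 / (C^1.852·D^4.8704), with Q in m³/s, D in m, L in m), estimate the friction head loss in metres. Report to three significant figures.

h_f ≈ 48.2 m

h_f = 10.67·1870·0.223^1.852 / (110^1.852·0.326^4.8704) = 48.22 m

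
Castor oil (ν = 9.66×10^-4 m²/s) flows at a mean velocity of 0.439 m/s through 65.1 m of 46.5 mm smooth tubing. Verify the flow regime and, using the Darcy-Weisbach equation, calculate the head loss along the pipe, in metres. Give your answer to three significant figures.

h_f ≈ 41.6 m

Re = VD/ν = 0.439·0.04650/9.66×10^-4 = 21.1 → laminar (Re < 2300)
f = 64/Re = 3.029
h_f = f(L/D)V²/(2g) = 3.029·(65.1/0.04650)·0.439²/(2·9.81) = 41.65 m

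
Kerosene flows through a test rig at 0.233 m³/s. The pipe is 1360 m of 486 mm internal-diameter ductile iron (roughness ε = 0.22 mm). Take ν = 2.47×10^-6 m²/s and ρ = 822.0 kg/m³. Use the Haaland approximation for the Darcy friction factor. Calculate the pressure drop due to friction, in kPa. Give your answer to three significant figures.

V = 4Q/(πD²) = 4·0.233/(π·0.486²) = 1.256 m/s
Re = VD/ν = 1.256·0.486/2.47×10^-6 = 2.47×10^5 → turbulent
ε/D = 0.22/486 = 4.53×10^-4
Haaland: f = 0.01805
h_f = f(L/D)V²/(2g) = 0.01805·(1360/0.486)·1.256²/(2·9.81) = 4.062 m
Δp = ρg·h_f = 822.0·9.81·4.062 = 32.76 kPa

Δp ≈ 32.8 kPa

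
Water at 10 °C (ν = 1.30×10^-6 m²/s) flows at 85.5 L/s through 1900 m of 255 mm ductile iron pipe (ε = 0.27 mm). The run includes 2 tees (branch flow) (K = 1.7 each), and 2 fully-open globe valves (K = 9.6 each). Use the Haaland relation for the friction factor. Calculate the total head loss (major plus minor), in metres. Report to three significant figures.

H_L ≈ 25.3 m

V = 4Q/(πD²) = 1.674 m/s; V²/2g = 0.1429 m
Re = 3.28×10^5, ε/D = 0.00106 → f = 0.02070 (Haaland)
Major: h_f = f(L/D)·V²/2g = 0.02070·7451·0.1429 = 22.03 m
Minor: ΣK = 22.6; h_m = ΣK·V²/2g = 3.229 m
Total H_L = 22.03 + 3.229 = 25.26 m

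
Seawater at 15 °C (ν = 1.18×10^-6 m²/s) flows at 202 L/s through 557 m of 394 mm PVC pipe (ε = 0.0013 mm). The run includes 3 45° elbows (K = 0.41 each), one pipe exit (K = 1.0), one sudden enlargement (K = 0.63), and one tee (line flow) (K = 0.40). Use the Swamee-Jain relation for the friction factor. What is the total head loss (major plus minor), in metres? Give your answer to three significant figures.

V = 4Q/(πD²) = 1.657 m/s; V²/2g = 0.1399 m
Re = 5.53×10^5, ε/D = 3.30×10^-6 → f = 0.01291 (Swamee-Jain)
Major: h_f = f(L/D)·V²/2g = 0.01291·1414·0.1399 = 2.554 m
Minor: ΣK = 3.26; h_m = ΣK·V²/2g = 0.4561 m
Total H_L = 2.554 + 0.4561 = 3.010 m

H_L ≈ 3.01 m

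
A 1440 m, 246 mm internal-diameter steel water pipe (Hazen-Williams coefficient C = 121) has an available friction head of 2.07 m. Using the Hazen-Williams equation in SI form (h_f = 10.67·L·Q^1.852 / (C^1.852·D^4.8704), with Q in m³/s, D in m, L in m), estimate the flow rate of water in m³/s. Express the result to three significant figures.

Q ≈ 0.0246 m³/s

Rearranging: Q = [h_f·C^1.852·D^4.8704 / (10.67·L)]^(1/1.852)
Q = [2.07·121^1.852·0.246^4.8704 / (10.67·1440)]^0.540 = 0.02461 m³/s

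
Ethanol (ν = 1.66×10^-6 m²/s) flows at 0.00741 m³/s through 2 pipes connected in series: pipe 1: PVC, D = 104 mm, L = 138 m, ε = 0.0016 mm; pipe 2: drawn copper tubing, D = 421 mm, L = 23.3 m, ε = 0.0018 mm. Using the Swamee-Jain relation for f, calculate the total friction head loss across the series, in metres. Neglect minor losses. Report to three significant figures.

Pipe 1: V = 0.8723 m/s, Re = 5.46×10^4, ε/D = 1.54×10^-5, f = 0.02042, h_1 = f(L/D)V²/2g = 1.051 m
Pipe 2: V = 0.05323 m/s, Re = 1.35×10^4, ε/D = 4.28×10^-6, f = 0.02857, h_2 = f(L/D)V²/2g = 2.284×10^-4 m
Series → Q common, losses add: H = Σh = 1.051 m

H ≈ 1.05 m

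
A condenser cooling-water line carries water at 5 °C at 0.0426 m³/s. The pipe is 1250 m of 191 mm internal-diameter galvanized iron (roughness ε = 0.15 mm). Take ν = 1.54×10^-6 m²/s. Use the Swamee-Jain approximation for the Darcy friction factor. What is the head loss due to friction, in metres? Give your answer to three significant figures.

V = 4Q/(πD²) = 4·0.0426/(π·0.191²) = 1.487 m/s
Re = VD/ν = 1.487·0.191/1.54×10^-6 = 1.84×10^5 → turbulent
ε/D = 0.15/191 = 7.85×10^-4
Swamee-Jain: f = 0.02042
h_f = f(L/D)V²/(2g) = 0.02042·(1250/0.191)·1.487²/(2·9.81) = 15.06 m

h_f ≈ 15.1 m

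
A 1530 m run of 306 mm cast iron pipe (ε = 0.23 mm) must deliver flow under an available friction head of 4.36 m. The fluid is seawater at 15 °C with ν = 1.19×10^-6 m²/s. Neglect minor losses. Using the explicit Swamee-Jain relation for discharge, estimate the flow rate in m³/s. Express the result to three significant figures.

Q ≈ 0.0684 m³/s

Swamee-Jain (Type II): Q = -0.965·√(gD⁵h_f/L)·ln[ε/(3.7D) + √(3.17ν²L/(gD³h_f))]
√(gD⁵h_f/L) = √(9.81·0.306⁵·4.36/1530) = 0.008660
ε/(3.7D) = 2.03×10^-4; √(3.17ν²L/(gD³h_f)) = 7.49×10^-5
Q = -0.965·0.008660·ln(2.780×10^-4) = 0.06843 m³/s
Check: V = 0.930 m/s, Re = 2.39×10^5, f = 0.01991, h_f = 4.39 m ≈ 4.36 m ✓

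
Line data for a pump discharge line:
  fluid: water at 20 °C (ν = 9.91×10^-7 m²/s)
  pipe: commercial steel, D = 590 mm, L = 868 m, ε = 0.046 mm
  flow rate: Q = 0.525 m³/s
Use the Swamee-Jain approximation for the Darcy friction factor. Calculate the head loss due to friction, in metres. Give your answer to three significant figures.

V = 4Q/(πD²) = 4·0.525/(π·0.590²) = 1.920 m/s
Re = VD/ν = 1.920·0.590/9.91×10^-7 = 1.14×10^6 → turbulent
ε/D = 0.046/590 = 7.80×10^-5
Swamee-Jain: f = 0.01301
h_f = f(L/D)V²/(2g) = 0.01301·(868/0.590)·1.920²/(2·9.81) = 3.597 m

h_f ≈ 3.60 m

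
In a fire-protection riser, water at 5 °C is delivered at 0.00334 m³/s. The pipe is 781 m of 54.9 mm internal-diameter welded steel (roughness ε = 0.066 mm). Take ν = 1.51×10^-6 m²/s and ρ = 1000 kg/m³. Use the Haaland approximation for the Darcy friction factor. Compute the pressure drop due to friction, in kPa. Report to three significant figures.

Δp ≈ 343 kPa

V = 4Q/(πD²) = 4·0.00334/(π·0.0549²) = 1.411 m/s
Re = VD/ν = 1.411·0.0549/1.51×10^-6 = 5.13×10^4 → turbulent
ε/D = 0.066/54.9 = 0.00120
Haaland: f = 0.02421
h_f = f(L/D)V²/(2g) = 0.02421·(781/0.0549)·1.411²/(2·9.81) = 34.94 m
Δp = ρg·h_f = 1000·9.81·34.94 = 342.8 kPa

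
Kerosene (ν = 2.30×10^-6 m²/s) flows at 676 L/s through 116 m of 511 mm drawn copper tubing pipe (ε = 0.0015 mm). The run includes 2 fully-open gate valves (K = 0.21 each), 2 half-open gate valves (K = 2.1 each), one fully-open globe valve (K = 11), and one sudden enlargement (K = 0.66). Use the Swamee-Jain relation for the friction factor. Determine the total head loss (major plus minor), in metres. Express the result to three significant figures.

V = 4Q/(πD²) = 3.296 m/s; V²/2g = 0.5538 m
Re = 7.32×10^5, ε/D = 2.94×10^-6 → f = 0.01230 (Swamee-Jain)
Major: h_f = f(L/D)·V²/2g = 0.01230·227.0·0.5538 = 1.546 m
Minor: ΣK = 16.3; h_m = ΣK·V²/2g = 9.015 m
Total H_L = 1.546 + 9.015 = 10.56 m

H_L ≈ 10.6 m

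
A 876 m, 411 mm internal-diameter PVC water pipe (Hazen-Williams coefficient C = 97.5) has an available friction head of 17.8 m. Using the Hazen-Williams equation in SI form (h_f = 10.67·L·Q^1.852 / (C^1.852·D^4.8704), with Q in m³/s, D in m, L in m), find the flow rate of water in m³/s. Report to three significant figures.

Rearranging: Q = [h_f·C^1.852·D^4.8704 / (10.67·L)]^(1/1.852)
Q = [17.8·97.5^1.852·0.411^4.8704 / (10.67·876)]^0.540 = 0.3196 m³/s

Q ≈ 0.320 m³/s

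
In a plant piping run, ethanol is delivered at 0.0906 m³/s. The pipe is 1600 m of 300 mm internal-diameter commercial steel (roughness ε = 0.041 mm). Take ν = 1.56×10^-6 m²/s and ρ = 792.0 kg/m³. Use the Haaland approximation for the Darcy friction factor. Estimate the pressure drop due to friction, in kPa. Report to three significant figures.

V = 4Q/(πD²) = 4·0.0906/(π·0.300²) = 1.282 m/s
Re = VD/ν = 1.282·0.300/1.56×10^-6 = 2.46×10^5 → turbulent
ε/D = 0.041/300 = 1.37×10^-4
Haaland: f = 0.01596
h_f = f(L/D)V²/(2g) = 0.01596·(1600/0.300)·1.282²/(2·9.81) = 7.126 m
Δp = ρg·h_f = 792.0·9.81·7.126 = 55.37 kPa

Δp ≈ 55.4 kPa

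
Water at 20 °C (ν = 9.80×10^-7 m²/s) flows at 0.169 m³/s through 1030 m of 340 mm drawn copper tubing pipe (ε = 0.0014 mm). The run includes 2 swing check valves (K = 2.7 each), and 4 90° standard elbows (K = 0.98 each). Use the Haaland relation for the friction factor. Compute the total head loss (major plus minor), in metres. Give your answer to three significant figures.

H_L ≈ 8.35 m

V = 4Q/(πD²) = 1.861 m/s; V²/2g = 0.1766 m
Re = 6.46×10^5, ε/D = 4.12×10^-6 → f = 0.01254 (Haaland)
Major: h_f = f(L/D)·V²/2g = 0.01254·3029·0.1766 = 6.708 m
Minor: ΣK = 9.32; h_m = ΣK·V²/2g = 1.646 m
Total H_L = 6.708 + 1.646 = 8.354 m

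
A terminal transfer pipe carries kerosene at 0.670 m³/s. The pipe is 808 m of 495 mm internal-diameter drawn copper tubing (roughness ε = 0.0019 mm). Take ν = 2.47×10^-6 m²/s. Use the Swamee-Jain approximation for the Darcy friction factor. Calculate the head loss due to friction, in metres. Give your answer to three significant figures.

h_f ≈ 12.5 m

V = 4Q/(πD²) = 4·0.670/(π·0.495²) = 3.482 m/s
Re = VD/ν = 3.482·0.495/2.47×10^-6 = 6.98×10^5 → turbulent
ε/D = 0.0019/495 = 3.84×10^-6
Swamee-Jain: f = 0.01242
h_f = f(L/D)V²/(2g) = 0.01242·(808/0.495)·3.482²/(2·9.81) = 12.53 m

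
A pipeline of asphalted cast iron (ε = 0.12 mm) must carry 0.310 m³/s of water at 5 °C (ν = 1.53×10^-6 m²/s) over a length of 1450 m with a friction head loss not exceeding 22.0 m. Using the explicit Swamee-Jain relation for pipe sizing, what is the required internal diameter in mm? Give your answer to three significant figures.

Swamee-Jain (Type III): D = 0.66·[ε^1.25·(LQ²/(gh_f))^4.75 + ν·Q^9.4·(L/(gh_f))^5.2]^0.04
LQ²/(gh_f) = 0.6457; L/(gh_f) = 6.719
Term 1 = ε^1.25·(…)^4.75 = 1.57×10^-6; Term 2 = ν·Q^9.4·(…)^5.2 = 5.07×10^-7
D = 0.66·(1.57×10^-6 + 5.07×10^-7)^0.04 = 0.3911 m = 391 mm
Check: V = 2.58 m/s, Re = 6.60×10^5, f = 0.01615, h_f = 20.3 m ≈ 22.0 m ✓

D ≈ 391 mm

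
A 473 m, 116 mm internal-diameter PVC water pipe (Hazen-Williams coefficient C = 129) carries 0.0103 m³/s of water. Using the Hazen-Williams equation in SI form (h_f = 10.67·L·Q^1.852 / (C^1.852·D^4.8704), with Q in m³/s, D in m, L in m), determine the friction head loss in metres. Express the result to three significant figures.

h_f ≈ 4.68 m

h_f = 10.67·473·0.0103^1.852 / (129^1.852·0.116^4.8704) = 4.682 m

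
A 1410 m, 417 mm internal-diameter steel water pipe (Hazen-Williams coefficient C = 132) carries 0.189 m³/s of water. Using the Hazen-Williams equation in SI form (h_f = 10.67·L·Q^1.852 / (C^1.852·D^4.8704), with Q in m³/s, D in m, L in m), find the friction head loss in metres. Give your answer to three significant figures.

h_f = 10.67·1410·0.189^1.852 / (132^1.852·0.417^4.8704) = 5.757 m

h_f ≈ 5.76 m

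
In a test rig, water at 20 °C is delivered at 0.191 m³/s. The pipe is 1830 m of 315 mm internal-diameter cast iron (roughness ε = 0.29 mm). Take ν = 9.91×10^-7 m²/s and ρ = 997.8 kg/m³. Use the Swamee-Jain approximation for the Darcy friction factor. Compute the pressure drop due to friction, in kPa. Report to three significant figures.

Δp ≈ 344 kPa

V = 4Q/(πD²) = 4·0.191/(π·0.315²) = 2.451 m/s
Re = VD/ν = 2.451·0.315/9.91×10^-7 = 7.79×10^5 → turbulent
ε/D = 0.29/315 = 9.21×10^-4
Swamee-Jain: f = 0.01976
h_f = f(L/D)V²/(2g) = 0.01976·(1830/0.315)·2.451²/(2·9.81) = 35.15 m
Δp = ρg·h_f = 997.8·9.81·35.15 = 344.0 kPa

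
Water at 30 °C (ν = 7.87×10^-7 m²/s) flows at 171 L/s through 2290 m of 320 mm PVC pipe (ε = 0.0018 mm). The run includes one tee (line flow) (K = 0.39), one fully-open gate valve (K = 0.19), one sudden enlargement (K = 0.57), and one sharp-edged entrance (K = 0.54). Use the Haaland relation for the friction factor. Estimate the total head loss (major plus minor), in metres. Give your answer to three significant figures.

H_L ≈ 20.1 m

V = 4Q/(πD²) = 2.126 m/s; V²/2g = 0.2304 m
Re = 8.65×10^5, ε/D = 5.62×10^-6 → f = 0.01196 (Haaland)
Major: h_f = f(L/D)·V²/2g = 0.01196·7156·0.2304 = 19.73 m
Minor: ΣK = 1.69; h_m = ΣK·V²/2g = 0.3894 m
Total H_L = 19.73 + 0.3894 = 20.12 m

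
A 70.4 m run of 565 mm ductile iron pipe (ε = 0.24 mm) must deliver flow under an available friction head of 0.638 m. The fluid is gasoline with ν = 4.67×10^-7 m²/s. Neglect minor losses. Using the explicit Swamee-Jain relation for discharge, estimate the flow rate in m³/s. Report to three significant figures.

Q ≈ 0.623 m³/s

Swamee-Jain (Type II): Q = -0.965·√(gD⁵h_f/L)·ln[ε/(3.7D) + √(3.17ν²L/(gD³h_f))]
√(gD⁵h_f/L) = √(9.81·0.565⁵·0.638/70.4) = 0.07155
ε/(3.7D) = 1.15×10^-4; √(3.17ν²L/(gD³h_f)) = 6.57×10^-6
Q = -0.965·0.07155·ln(1.214×10^-4) = 0.6225 m³/s
Check: V = 2.48 m/s, Re = 3.00×10^6, f = 0.01636, h_f = 0.641 m ≈ 0.638 m ✓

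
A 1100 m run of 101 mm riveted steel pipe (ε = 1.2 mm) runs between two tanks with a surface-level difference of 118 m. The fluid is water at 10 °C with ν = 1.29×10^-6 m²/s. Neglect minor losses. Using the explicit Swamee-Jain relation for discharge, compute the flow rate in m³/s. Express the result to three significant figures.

Swamee-Jain (Type II): Q = -0.965·√(gD⁵h_f/L)·ln[ε/(3.7D) + √(3.17ν²L/(gD³h_f))]
√(gD⁵h_f/L) = √(9.81·0.101⁵·118/1100) = 0.003326
ε/(3.7D) = 0.00321; √(3.17ν²L/(gD³h_f)) = 6.98×10^-5
Q = -0.965·0.003326·ln(0.003281) = 0.01836 m³/s
Check: V = 2.29 m/s, Re = 1.79×10^5, f = 0.04068, h_f = 119 m ≈ 118 m ✓

Q ≈ 0.0184 m³/s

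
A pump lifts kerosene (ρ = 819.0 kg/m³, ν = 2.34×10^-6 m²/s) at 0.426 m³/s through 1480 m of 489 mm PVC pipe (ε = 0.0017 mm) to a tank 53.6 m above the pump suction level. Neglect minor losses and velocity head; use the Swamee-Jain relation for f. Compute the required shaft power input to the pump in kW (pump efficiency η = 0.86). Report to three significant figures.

V = 4Q/(πD²) = 2.268 m/s; Re = 4.74×10^5; ε/D = 3.48×10^-6; f = 0.01327
h_f = f(L/D)V²/2g = 10.53 m
Total head H = z + h_f = 53.6 + 10.53 = 64.13 m
P_hyd = ρgQH = 819.0·9.81·0.426·64.13 = 219.5 kW
P_shaft = P_hyd/η = 219.5/0.86 = 255.2 kW

P_shaft ≈ 255 kW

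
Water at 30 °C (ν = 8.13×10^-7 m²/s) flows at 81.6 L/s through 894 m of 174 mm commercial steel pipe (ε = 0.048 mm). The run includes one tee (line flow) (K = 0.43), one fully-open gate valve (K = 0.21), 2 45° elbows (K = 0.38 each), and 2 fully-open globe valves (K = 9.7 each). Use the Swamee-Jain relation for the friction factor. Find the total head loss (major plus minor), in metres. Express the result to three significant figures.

H_L ≈ 61.2 m

V = 4Q/(πD²) = 3.432 m/s; V²/2g = 0.6002 m
Re = 7.34×10^5, ε/D = 2.76×10^-4 → f = 0.01578 (Swamee-Jain)
Major: h_f = f(L/D)·V²/2g = 0.01578·5138·0.6002 = 48.67 m
Minor: ΣK = 20.8; h_m = ΣK·V²/2g = 12.48 m
Total H_L = 48.67 + 12.48 = 61.16 m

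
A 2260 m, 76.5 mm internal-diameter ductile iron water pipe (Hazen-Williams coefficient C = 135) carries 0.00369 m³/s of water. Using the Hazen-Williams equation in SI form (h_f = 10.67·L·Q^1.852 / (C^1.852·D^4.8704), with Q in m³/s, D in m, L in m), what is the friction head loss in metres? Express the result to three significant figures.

h_f ≈ 23.3 m

h_f = 10.67·2260·0.00369^1.852 / (135^1.852·0.0765^4.8704) = 23.34 m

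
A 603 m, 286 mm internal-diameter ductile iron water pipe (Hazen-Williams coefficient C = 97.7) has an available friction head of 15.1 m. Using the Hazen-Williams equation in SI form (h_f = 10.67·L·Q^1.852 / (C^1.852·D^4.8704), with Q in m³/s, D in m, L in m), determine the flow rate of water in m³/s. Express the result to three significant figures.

Q ≈ 0.138 m³/s

Rearranging: Q = [h_f·C^1.852·D^4.8704 / (10.67·L)]^(1/1.852)
Q = [15.1·97.7^1.852·0.286^4.8704 / (10.67·603)]^0.540 = 0.1382 m³/s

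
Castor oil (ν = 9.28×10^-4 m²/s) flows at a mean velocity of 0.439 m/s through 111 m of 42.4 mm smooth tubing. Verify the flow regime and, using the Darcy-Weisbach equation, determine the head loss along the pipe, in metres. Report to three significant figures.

Re = VD/ν = 0.439·0.04240/9.28×10^-4 = 20.1 → laminar (Re < 2300)
f = 64/Re = 3.191
h_f = f(L/D)V²/(2g) = 3.191·(111/0.04240)·0.439²/(2·9.81) = 82.05 m

h_f ≈ 82.1 m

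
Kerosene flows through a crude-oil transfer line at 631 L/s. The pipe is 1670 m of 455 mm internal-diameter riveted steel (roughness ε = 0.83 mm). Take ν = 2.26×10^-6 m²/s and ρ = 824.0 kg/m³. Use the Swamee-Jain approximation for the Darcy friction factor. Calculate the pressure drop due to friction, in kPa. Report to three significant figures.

Δp ≈ 528 kPa

V = 4Q/(πD²) = 4·0.631/(π·0.455²) = 3.881 m/s
Re = VD/ν = 3.881·0.455/2.26×10^-6 = 7.81×10^5 → turbulent
ε/D = 0.83/455 = 0.00182
Swamee-Jain: f = 0.02320
h_f = f(L/D)V²/(2g) = 0.02320·(1670/0.455)·3.881²/(2·9.81) = 65.36 m
Δp = ρg·h_f = 824.0·9.81·65.36 = 528.3 kPa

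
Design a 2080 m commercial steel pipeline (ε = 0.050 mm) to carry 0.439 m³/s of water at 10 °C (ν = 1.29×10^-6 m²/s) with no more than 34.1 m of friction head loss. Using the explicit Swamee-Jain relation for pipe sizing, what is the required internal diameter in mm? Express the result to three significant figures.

Swamee-Jain (Type III): D = 0.66·[ε^1.25·(LQ²/(gh_f))^4.75 + ν·Q^9.4·(L/(gh_f))^5.2]^0.04
LQ²/(gh_f) = 1.198; L/(gh_f) = 6.218
Term 1 = ε^1.25·(…)^4.75 = 9.93×10^-6; Term 2 = ν·Q^9.4·(…)^5.2 = 7.53×10^-6
D = 0.66·(9.93×10^-6 + 7.53×10^-6)^0.04 = 0.4258 m = 426 mm
Check: V = 3.08 m/s, Re = 1.02×10^6, f = 0.01374, h_f = 32.5 m ≈ 34.1 m ✓

D ≈ 426 mm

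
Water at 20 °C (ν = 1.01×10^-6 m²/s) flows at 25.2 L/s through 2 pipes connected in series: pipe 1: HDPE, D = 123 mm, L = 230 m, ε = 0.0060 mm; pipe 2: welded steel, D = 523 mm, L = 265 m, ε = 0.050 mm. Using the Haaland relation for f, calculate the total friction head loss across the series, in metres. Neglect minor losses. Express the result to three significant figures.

Pipe 1: V = 2.121 m/s, Re = 2.58×10^5, ε/D = 4.88×10^-5, f = 0.01514, h_1 = f(L/D)V²/2g = 6.490 m
Pipe 2: V = 0.1173 m/s, Re = 6.07×10^4, ε/D = 9.56×10^-5, f = 0.02014, h_2 = f(L/D)V²/2g = 0.007156 m
Series → Q common, losses add: H = Σh = 6.497 m

H ≈ 6.50 m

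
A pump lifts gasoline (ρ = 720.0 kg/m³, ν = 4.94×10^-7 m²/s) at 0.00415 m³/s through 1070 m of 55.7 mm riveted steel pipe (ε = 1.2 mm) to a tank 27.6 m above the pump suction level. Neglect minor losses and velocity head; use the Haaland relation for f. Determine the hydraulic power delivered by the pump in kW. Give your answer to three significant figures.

V = 4Q/(πD²) = 1.703 m/s; Re = 1.92×10^5; ε/D = 0.0215; f = 0.05034
h_f = f(L/D)V²/2g = 143.0 m
Total head H = z + h_f = 27.6 + 143.0 = 170.6 m
P_hyd = ρgQH = 720.0·9.81·0.00415·170.6 = 5.000 kW

P_hyd ≈ 5.00 kW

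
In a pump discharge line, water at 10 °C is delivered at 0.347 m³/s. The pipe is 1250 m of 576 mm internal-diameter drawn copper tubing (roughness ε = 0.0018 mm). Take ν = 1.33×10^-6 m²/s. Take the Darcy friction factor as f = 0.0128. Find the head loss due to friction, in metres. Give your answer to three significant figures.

h_f ≈ 2.51 m

V = 4Q/(πD²) = 4·0.347/(π·0.576²) = 1.332 m/s
h_f = f(L/D)V²/(2g) = 0.01280·(1250/0.576)·1.332²/(2·9.81) = 2.511 m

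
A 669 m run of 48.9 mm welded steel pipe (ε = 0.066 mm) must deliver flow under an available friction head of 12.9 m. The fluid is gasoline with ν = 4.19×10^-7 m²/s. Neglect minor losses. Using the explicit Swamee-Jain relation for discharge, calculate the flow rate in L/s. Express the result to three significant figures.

Q ≈ 1.68 L/s

Swamee-Jain (Type II): Q = -0.965·√(gD⁵h_f/L)·ln[ε/(3.7D) + √(3.17ν²L/(gD³h_f))]
√(gD⁵h_f/L) = √(9.81·0.0489⁵·12.9/669) = 2.300×10^-4
ε/(3.7D) = 3.65×10^-4; √(3.17ν²L/(gD³h_f)) = 1.59×10^-4
Q = -0.965·2.300×10^-4·ln(5.234×10^-4) = 0.001677 m³/s
Check: V = 0.893 m/s, Re = 1.04×10^5, f = 0.02341, h_f = 13.0 m ≈ 12.9 m ✓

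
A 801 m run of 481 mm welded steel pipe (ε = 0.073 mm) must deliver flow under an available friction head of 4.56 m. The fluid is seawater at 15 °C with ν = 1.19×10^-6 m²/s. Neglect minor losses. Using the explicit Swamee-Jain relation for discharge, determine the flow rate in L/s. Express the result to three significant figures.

Q ≈ 351 L/s

Swamee-Jain (Type II): Q = -0.965·√(gD⁵h_f/L)·ln[ε/(3.7D) + √(3.17ν²L/(gD³h_f))]
√(gD⁵h_f/L) = √(9.81·0.481⁵·4.56/801) = 0.03792
ε/(3.7D) = 4.10×10^-5; √(3.17ν²L/(gD³h_f)) = 2.69×10^-5
Q = -0.965·0.03792·ln(6.789×10^-5) = 0.3512 m³/s
Check: V = 1.93 m/s, Re = 7.81×10^5, f = 0.01446, h_f = 4.59 m ≈ 4.56 m ✓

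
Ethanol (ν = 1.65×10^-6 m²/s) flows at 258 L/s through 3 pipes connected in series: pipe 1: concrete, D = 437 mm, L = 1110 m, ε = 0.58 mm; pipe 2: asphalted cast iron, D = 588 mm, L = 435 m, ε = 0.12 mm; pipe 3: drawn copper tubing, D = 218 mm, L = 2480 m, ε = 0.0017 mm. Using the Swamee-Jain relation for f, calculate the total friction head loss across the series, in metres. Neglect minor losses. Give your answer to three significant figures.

Pipe 1: V = 1.720 m/s, Re = 4.56×10^5, ε/D = 0.00133, f = 0.02172, h_1 = f(L/D)V²/2g = 8.321 m
Pipe 2: V = 0.9501 m/s, Re = 3.39×10^5, ε/D = 2.04×10^-4, f = 0.01613, h_2 = f(L/D)V²/2g = 0.5491 m
Pipe 3: V = 6.912 m/s, Re = 9.13×10^5, ε/D = 7.80×10^-6, f = 0.01197, h_3 = f(L/D)V²/2g = 331.6 m
Series → Q common, losses add: H = Σh = 340.5 m

H ≈ 340 m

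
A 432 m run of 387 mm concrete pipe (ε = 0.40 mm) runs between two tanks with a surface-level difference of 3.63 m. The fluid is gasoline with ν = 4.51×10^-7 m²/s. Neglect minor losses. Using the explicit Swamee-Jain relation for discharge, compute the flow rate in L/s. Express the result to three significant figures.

Swamee-Jain (Type II): Q = -0.965·√(gD⁵h_f/L)·ln[ε/(3.7D) + √(3.17ν²L/(gD³h_f))]
√(gD⁵h_f/L) = √(9.81·0.387⁵·3.63/432) = 0.02675
ε/(3.7D) = 2.79×10^-4; √(3.17ν²L/(gD³h_f)) = 1.16×10^-5
Q = -0.965·0.02675·ln(2.910×10^-4) = 0.2102 m³/s
Check: V = 1.79 m/s, Re = 1.53×10^6, f = 0.02006, h_f = 3.64 m ≈ 3.63 m ✓

Q ≈ 210 L/s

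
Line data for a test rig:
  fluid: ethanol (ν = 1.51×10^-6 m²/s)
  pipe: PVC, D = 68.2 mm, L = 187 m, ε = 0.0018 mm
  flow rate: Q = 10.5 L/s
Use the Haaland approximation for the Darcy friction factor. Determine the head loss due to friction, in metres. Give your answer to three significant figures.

h_f ≈ 19.6 m

V = 4Q/(πD²) = 4·0.0105/(π·0.0682²) = 2.874 m/s
Re = VD/ν = 2.874·0.0682/1.51×10^-6 = 1.30×10^5 → turbulent
ε/D = 0.0018/68.2 = 2.64×10^-5
Haaland: f = 0.01702
h_f = f(L/D)V²/(2g) = 0.01702·(187/0.0682)·2.874²/(2·9.81) = 19.65 m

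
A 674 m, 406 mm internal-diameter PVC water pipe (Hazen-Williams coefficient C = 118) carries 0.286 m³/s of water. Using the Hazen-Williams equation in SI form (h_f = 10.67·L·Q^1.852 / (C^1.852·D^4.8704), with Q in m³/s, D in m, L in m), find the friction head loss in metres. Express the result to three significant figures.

h_f ≈ 8.31 m

h_f = 10.67·674·0.286^1.852 / (118^1.852·0.406^4.8704) = 8.309 m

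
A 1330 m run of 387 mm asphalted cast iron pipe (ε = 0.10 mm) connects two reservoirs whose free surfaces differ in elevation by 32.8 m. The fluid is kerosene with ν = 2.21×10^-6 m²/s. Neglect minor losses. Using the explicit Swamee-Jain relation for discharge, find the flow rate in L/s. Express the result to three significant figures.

Swamee-Jain (Type II): Q = -0.965·√(gD⁵h_f/L)·ln[ε/(3.7D) + √(3.17ν²L/(gD³h_f))]
√(gD⁵h_f/L) = √(9.81·0.387⁵·32.8/1330) = 0.04583
ε/(3.7D) = 6.98×10^-5; √(3.17ν²L/(gD³h_f)) = 3.32×10^-5
Q = -0.965·0.04583·ln(1.031×10^-4) = 0.4060 m³/s
Check: V = 3.45 m/s, Re = 6.04×10^5, f = 0.01582, h_f = 33.0 m ≈ 32.8 m ✓

Q ≈ 406 L/s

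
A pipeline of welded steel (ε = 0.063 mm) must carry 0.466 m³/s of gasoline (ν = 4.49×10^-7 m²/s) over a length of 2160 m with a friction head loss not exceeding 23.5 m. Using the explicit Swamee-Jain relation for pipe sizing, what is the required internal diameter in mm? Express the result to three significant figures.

D ≈ 470 mm

Swamee-Jain (Type III): D = 0.66·[ε^1.25·(LQ²/(gh_f))^4.75 + ν·Q^9.4·(L/(gh_f))^5.2]^0.04
LQ²/(gh_f) = 2.035; L/(gh_f) = 9.370
Term 1 = ε^1.25·(…)^4.75 = 1.64×10^-4; Term 2 = ν·Q^9.4·(…)^5.2 = 3.87×10^-5
D = 0.66·(1.64×10^-4 + 3.87×10^-5)^0.04 = 0.4697 m = 470 mm
Check: V = 2.69 m/s, Re = 2.81×10^6, f = 0.01325, h_f = 22.5 m ≈ 23.5 m ✓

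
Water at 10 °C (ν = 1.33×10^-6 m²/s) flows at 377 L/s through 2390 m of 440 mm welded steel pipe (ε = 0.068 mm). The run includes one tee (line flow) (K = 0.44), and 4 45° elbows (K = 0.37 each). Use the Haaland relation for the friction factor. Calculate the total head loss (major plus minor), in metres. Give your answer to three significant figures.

H_L ≈ 24.9 m

V = 4Q/(πD²) = 2.479 m/s; V²/2g = 0.3133 m
Re = 8.20×10^5, ε/D = 1.55×10^-4 → f = 0.01425 (Haaland)
Major: h_f = f(L/D)·V²/2g = 0.01425·5432·0.3133 = 24.25 m
Minor: ΣK = 1.92; h_m = ΣK·V²/2g = 0.6016 m
Total H_L = 24.25 + 0.6016 = 24.85 m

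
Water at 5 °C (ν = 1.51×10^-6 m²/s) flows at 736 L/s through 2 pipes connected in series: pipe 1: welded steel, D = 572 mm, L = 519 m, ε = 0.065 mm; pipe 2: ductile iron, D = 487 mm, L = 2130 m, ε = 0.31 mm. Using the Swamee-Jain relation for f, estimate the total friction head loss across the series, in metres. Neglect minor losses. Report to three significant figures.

Pipe 1: V = 2.864 m/s, Re = 1.08×10^6, ε/D = 1.14×10^-4, f = 0.01362, h_1 = f(L/D)V²/2g = 5.167 m
Pipe 2: V = 3.951 m/s, Re = 1.27×10^6, ε/D = 6.37×10^-4, f = 0.01806, h_2 = f(L/D)V²/2g = 62.86 m
Series → Q common, losses add: H = Σh = 68.03 m

H ≈ 68.0 m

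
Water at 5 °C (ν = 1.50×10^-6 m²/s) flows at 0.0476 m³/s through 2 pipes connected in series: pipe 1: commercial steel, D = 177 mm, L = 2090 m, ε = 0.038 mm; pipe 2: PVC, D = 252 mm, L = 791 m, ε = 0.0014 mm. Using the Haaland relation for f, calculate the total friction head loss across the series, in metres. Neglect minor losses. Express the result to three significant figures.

H ≈ 40.0 m

Pipe 1: V = 1.935 m/s, Re = 2.28×10^5, ε/D = 2.15×10^-4, f = 0.01669, h_1 = f(L/D)V²/2g = 37.59 m
Pipe 2: V = 0.9544 m/s, Re = 1.60×10^5, ε/D = 5.56×10^-6, f = 0.01622, h_2 = f(L/D)V²/2g = 2.363 m
Series → Q common, losses add: H = Σh = 39.95 m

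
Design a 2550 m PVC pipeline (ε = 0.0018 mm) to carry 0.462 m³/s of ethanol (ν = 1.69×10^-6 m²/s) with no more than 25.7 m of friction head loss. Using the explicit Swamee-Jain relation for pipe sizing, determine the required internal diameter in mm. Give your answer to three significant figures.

D ≈ 470 mm

Swamee-Jain (Type III): D = 0.66·[ε^1.25·(LQ²/(gh_f))^4.75 + ν·Q^9.4·(L/(gh_f))^5.2]^0.04
LQ²/(gh_f) = 2.159; L/(gh_f) = 10.11
Term 1 = ε^1.25·(…)^4.75 = 2.55×10^-6; Term 2 = ν·Q^9.4·(…)^5.2 = 2.00×10^-4
D = 0.66·(2.55×10^-6 + 2.00×10^-4)^0.04 = 0.4697 m = 470 mm
Check: V = 2.67 m/s, Re = 7.41×10^5, f = 0.01230, h_f = 24.2 m ≈ 25.7 m ✓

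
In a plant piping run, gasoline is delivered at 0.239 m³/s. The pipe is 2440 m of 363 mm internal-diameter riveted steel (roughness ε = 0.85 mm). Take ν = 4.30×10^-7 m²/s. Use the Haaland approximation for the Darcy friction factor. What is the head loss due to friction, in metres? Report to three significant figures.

h_f ≈ 44.9 m

V = 4Q/(πD²) = 4·0.239/(π·0.363²) = 2.309 m/s
Re = VD/ν = 2.309·0.363/4.30×10^-7 = 1.95×10^6 → turbulent
ε/D = 0.85/363 = 0.00234
Haaland: f = 0.02456
h_f = f(L/D)V²/(2g) = 0.02456·(2440/0.363)·2.309²/(2·9.81) = 44.87 m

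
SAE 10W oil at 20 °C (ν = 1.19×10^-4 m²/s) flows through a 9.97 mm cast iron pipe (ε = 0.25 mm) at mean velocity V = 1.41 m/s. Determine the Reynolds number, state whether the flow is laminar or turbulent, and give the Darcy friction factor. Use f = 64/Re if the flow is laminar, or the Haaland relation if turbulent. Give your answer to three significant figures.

Re ≈ 118; laminar; f = 64/Re ≈ 0.542

Re = VD/ν = 1.410·0.00997/1.19×10^-4 = 118
Re < 2300 → laminar → f = 64/Re = 0.5418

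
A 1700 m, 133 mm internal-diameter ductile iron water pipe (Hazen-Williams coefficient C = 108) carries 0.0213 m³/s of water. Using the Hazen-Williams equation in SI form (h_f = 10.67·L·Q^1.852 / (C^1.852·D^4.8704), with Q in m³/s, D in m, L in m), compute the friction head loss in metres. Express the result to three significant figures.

h_f ≈ 46.1 m

h_f = 10.67·1700·0.0213^1.852 / (108^1.852·0.133^4.8704) = 46.14 m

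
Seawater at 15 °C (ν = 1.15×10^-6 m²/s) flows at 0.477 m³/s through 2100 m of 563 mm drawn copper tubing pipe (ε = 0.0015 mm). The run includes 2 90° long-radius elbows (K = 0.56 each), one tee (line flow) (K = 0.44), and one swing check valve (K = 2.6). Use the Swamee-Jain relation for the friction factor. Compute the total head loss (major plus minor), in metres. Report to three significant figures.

V = 4Q/(πD²) = 1.916 m/s; V²/2g = 0.1871 m
Re = 9.38×10^5, ε/D = 2.66×10^-6 → f = 0.01180 (Swamee-Jain)
Major: h_f = f(L/D)·V²/2g = 0.01180·3730·0.1871 = 8.234 m
Minor: ΣK = 4.16; h_m = ΣK·V²/2g = 0.7784 m
Total H_L = 8.234 + 0.7784 = 9.013 m

H_L ≈ 9.01 m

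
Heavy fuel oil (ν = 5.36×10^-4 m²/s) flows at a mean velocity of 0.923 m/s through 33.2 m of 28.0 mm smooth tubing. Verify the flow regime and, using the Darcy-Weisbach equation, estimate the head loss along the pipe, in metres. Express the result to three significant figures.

h_f ≈ 68.3 m

Re = VD/ν = 0.923·0.02800/5.36×10^-4 = 48.2 → laminar (Re < 2300)
f = 64/Re = 1.327
h_f = f(L/D)V²/(2g) = 1.327·(33.2/0.02800)·0.923²/(2·9.81) = 68.34 m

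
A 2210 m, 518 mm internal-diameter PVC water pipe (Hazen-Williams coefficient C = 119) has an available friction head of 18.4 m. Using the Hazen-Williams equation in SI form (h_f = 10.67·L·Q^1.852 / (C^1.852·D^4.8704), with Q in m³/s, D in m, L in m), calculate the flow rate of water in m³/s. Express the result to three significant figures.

Rearranging: Q = [h_f·C^1.852·D^4.8704 / (10.67·L)]^(1/1.852)
Q = [18.4·119^1.852·0.518^4.8704 / (10.67·2210)]^0.540 = 0.4428 m³/s

Q ≈ 0.443 m³/s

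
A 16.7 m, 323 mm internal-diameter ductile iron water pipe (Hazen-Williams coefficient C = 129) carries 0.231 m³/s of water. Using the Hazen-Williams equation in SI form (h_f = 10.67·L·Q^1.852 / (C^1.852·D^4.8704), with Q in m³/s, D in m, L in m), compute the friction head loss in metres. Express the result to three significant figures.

h_f ≈ 0.358 m

h_f = 10.67·16.7·0.231^1.852 / (129^1.852·0.323^4.8704) = 0.3580 m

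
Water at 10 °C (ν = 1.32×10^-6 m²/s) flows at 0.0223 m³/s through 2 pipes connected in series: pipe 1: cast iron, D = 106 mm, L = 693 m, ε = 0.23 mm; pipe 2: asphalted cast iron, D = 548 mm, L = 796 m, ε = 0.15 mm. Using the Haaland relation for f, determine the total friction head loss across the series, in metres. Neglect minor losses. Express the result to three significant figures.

H ≈ 52.6 m

Pipe 1: V = 2.527 m/s, Re = 2.03×10^5, ε/D = 0.00217, f = 0.02472, h_1 = f(L/D)V²/2g = 52.60 m
Pipe 2: V = 0.09455 m/s, Re = 3.93×10^4, ε/D = 2.74×10^-4, f = 0.02260, h_2 = f(L/D)V²/2g = 0.01496 m
Series → Q common, losses add: H = Σh = 52.61 m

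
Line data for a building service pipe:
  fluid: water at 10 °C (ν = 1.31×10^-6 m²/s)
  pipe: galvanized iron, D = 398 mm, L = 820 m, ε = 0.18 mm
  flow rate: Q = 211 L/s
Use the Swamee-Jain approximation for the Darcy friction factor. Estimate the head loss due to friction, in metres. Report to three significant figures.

V = 4Q/(πD²) = 4·0.211/(π·0.398²) = 1.696 m/s
Re = VD/ν = 1.696·0.398/1.31×10^-6 = 5.15×10^5 → turbulent
ε/D = 0.18/398 = 4.52×10^-4
Swamee-Jain: f = 0.01744
h_f = f(L/D)V²/(2g) = 0.01744·(820/0.398)·1.696²/(2·9.81) = 5.269 m

h_f ≈ 5.27 m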